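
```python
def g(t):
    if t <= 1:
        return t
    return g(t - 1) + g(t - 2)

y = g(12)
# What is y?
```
Call trace (a repeated sub-call is expanded the first time; later identical calls just restate its return value):
g(t=12)
  g(t=11)
    g(t=10)
      g(t=9)
        g(t=8)
          g(t=7)
            g(t=6)
              g(t=5)
                g(t=4)
                  g(t=3)
                    g(t=2)
                      g(t=1)
                      -> return 1
                      g(t=0)
                      -> return 0
                    -> return 1
                    g(t=1)
                    -> return 1
                  -> return 2
                  g(t=2) -> return 1  (same call as traced above)
                -> return 3
                g(t=3) -> return 2  (same call as traced above)
              -> return 5
              g(t=4) -> return 3  (same call as traced above)
            -> return 8
            g(t=5) -> return 5  (same call as traced above)
          -> return 13
          g(t=6) -> return 8  (same call as traced above)
        -> return 21
        g(t=7) -> return 13  (same call as traced above)
      -> return 34
      g(t=8) -> return 21  (same call as traced above)
    -> return 55
    g(t=9) -> return 34  (same call as traced above)
  -> return 89
  g(t=10) -> return 55  (same call as traced above)
-> return 144

Final answer: 144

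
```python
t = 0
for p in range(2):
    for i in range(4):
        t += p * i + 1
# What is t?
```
Trace:
  t=0
  t=1, p=0, i=0
  t=2, p=0, i=1
  t=3, p=0, i=2
  t=4, p=0, i=3
  t=5, p=1, i=0
  t=7, p=1, i=1
  t=10, p=1, i=2
  t=14, p=1, i=3

Final answer: 14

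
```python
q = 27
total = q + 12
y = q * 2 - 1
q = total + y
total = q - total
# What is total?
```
Trace:
  q=27
  q=27, total=39
  q=27, total=39, y=53
  q=92, total=39, y=53
  q=92, total=53, y=53

Final answer: 53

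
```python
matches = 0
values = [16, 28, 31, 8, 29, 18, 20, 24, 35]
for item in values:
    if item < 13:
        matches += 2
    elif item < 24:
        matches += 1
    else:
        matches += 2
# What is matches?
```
Trace:
  matches=0
  matches=1, item=16
  matches=3, item=28
  matches=5, item=31
  matches=7, item=8
  matches=9, item=29
  matches=10, item=18
  matches=11, item=20
  matches=13, item=24
  matches=15, item=35

Final answer: 15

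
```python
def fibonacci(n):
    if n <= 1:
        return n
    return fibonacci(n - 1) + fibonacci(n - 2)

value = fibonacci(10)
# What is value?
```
Call trace (a repeated sub-call is expanded the first time; later identical calls just restate its return value):
fibonacci(n=10)
  fibonacci(n=9)
    fibonacci(n=8)
      fibonacci(n=7)
        fibonacci(n=6)
          fibonacci(n=5)
            fibonacci(n=4)
              fibonacci(n=3)
                fibonacci(n=2)
                  fibonacci(n=1)
                  -> return 1
                  fibonacci(n=0)
                  -> return 0
                -> return 1
                fibonacci(n=1)
                -> return 1
              -> return 2
              fibonacci(n=2) -> return 1  (same call as traced above)
            -> return 3
            fibonacci(n=3) -> return 2  (same call as traced above)
          -> return 5
          fibonacci(n=4) -> return 3  (same call as traced above)
        -> return 8
        fibonacci(n=5) -> return 5  (same call as traced above)
      -> return 13
      fibonacci(n=6) -> return 8  (same call as traced above)
    -> return 21
    fibonacci(n=7) -> return 13  (same call as traced above)
  -> return 34
  fibonacci(n=8) -> return 21  (same call as traced above)
-> return 55

Final answer: 55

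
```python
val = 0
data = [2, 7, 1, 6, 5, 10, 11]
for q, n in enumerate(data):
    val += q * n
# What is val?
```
Trace:
  val=0
  val=0, q=0, n=2
  val=7, q=1, n=7
  val=9, q=2, n=1
  val=27, q=3, n=6
  val=47, q=4, n=5
  val=97, q=5, n=10
  val=163, q=6, n=11

Final answer: 163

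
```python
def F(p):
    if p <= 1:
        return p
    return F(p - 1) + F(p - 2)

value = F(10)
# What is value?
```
Call trace (a repeated sub-call is expanded the first time; later identical calls just restate its return value):
F(p=10)
  F(p=9)
    F(p=8)
      F(p=7)
        F(p=6)
          F(p=5)
            F(p=4)
              F(p=3)
                F(p=2)
                  F(p=1)
                  -> return 1
                  F(p=0)
                  -> return 0
                -> return 1
                F(p=1)
                -> return 1
              -> return 2
              F(p=2) -> return 1  (same call as traced above)
            -> return 3
            F(p=3) -> return 2  (same call as traced above)
          -> return 5
          F(p=4) -> return 3  (same call as traced above)
        -> return 8
        F(p=5) -> return 5  (same call as traced above)
      -> return 13
      F(p=6) -> return 8  (same call as traced above)
    -> return 21
    F(p=7) -> return 13  (same call as traced above)
  -> return 34
  F(p=8) -> return 21  (same call as traced above)
-> return 55

Final answer: 55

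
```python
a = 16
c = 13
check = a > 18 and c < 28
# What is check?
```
Trace:
  a=16
  a=16, c=13
  a=16, c=13, check=False

Final answer: False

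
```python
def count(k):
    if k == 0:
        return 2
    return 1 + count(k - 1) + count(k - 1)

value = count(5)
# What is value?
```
Call trace (a repeated sub-call is expanded the first time; later identical calls just restate its return value):
count(k=5)
  count(k=4)
    count(k=3)
      count(k=2)
        count(k=1)
          count(k=0)
          -> return 2
          count(k=0)
          -> return 2
        -> return 5
        count(k=1) -> return 5  (same call as traced above)
      -> return 11
      count(k=2) -> return 11  (same call as traced above)
    -> return 23
    count(k=3) -> return 23  (same call as traced above)
  -> return 47
  count(k=4) -> return 47  (same call as traced above)
-> return 95

Final answer: 95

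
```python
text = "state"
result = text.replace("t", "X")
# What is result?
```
Trace:
  text='state'
  text='state', result='sXaXe'

Final answer: 'sXaXe'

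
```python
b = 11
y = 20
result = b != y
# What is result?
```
Trace:
  b=11
  b=11, y=20
  b=11, y=20, result=True

Final answer: True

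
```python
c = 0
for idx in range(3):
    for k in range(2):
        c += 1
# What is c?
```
Trace:
  c=0
  c=1, idx=0, k=0
  c=2, idx=0, k=1
  c=3, idx=1, k=0
  c=4, idx=1, k=1
  c=5, idx=2, k=0
  c=6, idx=2, k=1

Final answer: 6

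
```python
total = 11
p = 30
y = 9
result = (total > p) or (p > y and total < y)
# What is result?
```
Trace:
  total=11
  total=11, p=30
  total=11, p=30, y=9
  total=11, p=30, y=9, result=False

Final answer: False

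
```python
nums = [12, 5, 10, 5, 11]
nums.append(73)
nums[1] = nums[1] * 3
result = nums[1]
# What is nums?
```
Trace:
  nums=[12, 5, 10, 5, 11]
  nums=[12, 5, 10, 5, 11, 73]
  nums=[12, 15, 10, 5, 11, 73]
  nums=[12, 15, 10, 5, 11, 73], result=15

Final answer: [12, 15, 10, 5, 11, 73]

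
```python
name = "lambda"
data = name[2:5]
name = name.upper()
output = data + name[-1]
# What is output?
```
Trace:
  name='lambda'
  name='lambda', data='mbd'
  name='LAMBDA', data='mbd'
  name='LAMBDA', data='mbd', output='mbdA'

Final answer: 'mbdA'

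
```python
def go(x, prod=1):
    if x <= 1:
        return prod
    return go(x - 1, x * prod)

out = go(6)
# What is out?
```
Call trace:
go(x=6, prod=1)
  go(x=5, prod=6)
    go(x=4, prod=30)
      go(x=3, prod=120)
        go(x=2, prod=360)
          go(x=1, prod=720)
          -> return 720
        -> return 720
      -> return 720
    -> return 720
  -> return 720
-> return 720

Final answer: 720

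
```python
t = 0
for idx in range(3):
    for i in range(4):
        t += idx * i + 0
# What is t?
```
Trace:
  t=0
  t=0, idx=0, i=0
  t=0, idx=0, i=1
  t=0, idx=0, i=2
  t=0, idx=0, i=3
  t=0, idx=1, i=0
  t=1, idx=1, i=1
  t=3, idx=1, i=2
  t=6, idx=1, i=3
  t=6, idx=2, i=0
  t=8, idx=2, i=1
  t=12, idx=2, i=2
  t=18, idx=2, i=3

Final answer: 18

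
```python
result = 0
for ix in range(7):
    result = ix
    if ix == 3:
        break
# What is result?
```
Trace:
  result=0
  result=0, ix=0
  result=1, ix=1
  result=2, ix=2
  result=3, ix=3

Final answer: 3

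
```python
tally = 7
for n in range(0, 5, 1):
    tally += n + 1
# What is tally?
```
Trace:
  tally=7
  tally=8, n=0
  tally=10, n=1
  tally=13, n=2
  tally=17, n=3
  tally=22, n=4

Final answer: 22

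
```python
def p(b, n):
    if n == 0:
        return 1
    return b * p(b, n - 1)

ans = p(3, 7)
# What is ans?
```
Call trace:
p(b=3, n=7)
  p(b=3, n=6)
    p(b=3, n=5)
      p(b=3, n=4)
        p(b=3, n=3)
          p(b=3, n=2)
            p(b=3, n=1)
              p(b=3, n=0)
              -> return 1
            -> return 3
          -> return 9
        -> return 27
      -> return 81
    -> return 243
  -> return 729
-> return 2187

Final answer: 2187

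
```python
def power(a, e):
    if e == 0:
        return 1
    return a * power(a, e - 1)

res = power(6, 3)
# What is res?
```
Call trace:
power(a=6, e=3)
  power(a=6, e=2)
    power(a=6, e=1)
      power(a=6, e=0)
      -> return 1
    -> return 6
  -> return 36
-> return 216

Final answer: 216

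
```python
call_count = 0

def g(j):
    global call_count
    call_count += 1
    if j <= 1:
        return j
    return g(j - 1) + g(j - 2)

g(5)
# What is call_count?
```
Call trace (a repeated sub-call is expanded the first time; later identical calls just restate its return value):
g(j=5)
  g(j=4)
    g(j=3)
      g(j=2)
        g(j=1)
        -> return 1
        g(j=0)
        -> return 0
      -> return 1
      g(j=1)
      -> return 1
    -> return 2
    g(j=2) -> return 1  (same call as traced above)
  -> return 3
  g(j=3) -> return 2  (same call as traced above)
-> return 5

call_count is incremented once per call, so count the calls in each subtree. Let C(j) = number of calls made by g(j).
C(0) = C(1) = 1 (base case, no recursion); C(j) = 1 + C(j - 1) + C(j - 2) otherwise.
C(2) = 1 + C(1) + C(0) = 1 + 1 + 1 = 3
C(3) = 1 + C(2) + C(1) = 1 + 3 + 1 = 5
C(4) = 1 + C(3) + C(2) = 1 + 5 + 3 = 9
C(5) = 1 + C(4) + C(3) = 1 + 9 + 5 = 15
call_count = C(5) = 15

Final answer: 15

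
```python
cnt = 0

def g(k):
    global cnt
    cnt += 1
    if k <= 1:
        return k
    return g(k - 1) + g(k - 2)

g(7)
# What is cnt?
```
Call trace (a repeated sub-call is expanded the first time; later identical calls just restate its return value):
g(k=7)
  g(k=6)
    g(k=5)
      g(k=4)
        g(k=3)
          g(k=2)
            g(k=1)
            -> return 1
            g(k=0)
            -> return 0
          -> return 1
          g(k=1)
          -> return 1
        -> return 2
        g(k=2) -> return 1  (same call as traced above)
      -> return 3
      g(k=3) -> return 2  (same call as traced above)
    -> return 5
    g(k=4) -> return 3  (same call as traced above)
  -> return 8
  g(k=5) -> return 5  (same call as traced above)
-> return 13

cnt is incremented once per call, so count the calls in each subtree. Let C(k) = number of calls made by g(k).
C(0) = C(1) = 1 (base case, no recursion); C(k) = 1 + C(k - 1) + C(k - 2) otherwise.
C(2) = 1 + C(1) + C(0) = 1 + 1 + 1 = 3
C(3) = 1 + C(2) + C(1) = 1 + 3 + 1 = 5
C(4) = 1 + C(3) + C(2) = 1 + 5 + 3 = 9
C(5) = 1 + C(4) + C(3) = 1 + 9 + 5 = 15
C(6) = 1 + C(5) + C(4) = 1 + 15 + 9 = 25
C(7) = 1 + C(6) + C(5) = 1 + 25 + 15 = 41
cnt = C(7) = 41

Final answer: 41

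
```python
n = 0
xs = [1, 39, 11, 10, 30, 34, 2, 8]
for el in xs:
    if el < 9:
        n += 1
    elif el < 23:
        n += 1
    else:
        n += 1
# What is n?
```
Trace:
  n=0
  n=1, el=1
  n=2, el=39
  n=3, el=11
  n=4, el=10
  n=5, el=30
  n=6, el=34
  n=7, el=2
  n=8, el=8

Final answer: 8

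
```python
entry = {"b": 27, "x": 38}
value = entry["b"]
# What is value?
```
Trace:
  entry={'b': 27, 'x': 38}
  entry={'b': 27, 'x': 38}, value=27

Final answer: 27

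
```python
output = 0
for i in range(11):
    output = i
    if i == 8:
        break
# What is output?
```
Trace:
  output=0
  output=0, i=0
  output=1, i=1
  output=2, i=2
  output=3, i=3
  output=4, i=4
  output=5, i=5
  output=6, i=6
  output=7, i=7
  output=8, i=8

Final answer: 8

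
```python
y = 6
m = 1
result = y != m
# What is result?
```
Trace:
  y=6
  y=6, m=1
  y=6, m=1, result=True

Final answer: True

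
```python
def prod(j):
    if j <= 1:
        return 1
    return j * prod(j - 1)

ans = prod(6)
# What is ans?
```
Call trace:
prod(j=6)
  prod(j=5)
    prod(j=4)
      prod(j=3)
        prod(j=2)
          prod(j=1)
          -> return 1
        -> return 2
      -> return 6
    -> return 24
  -> return 120
-> return 720

Final answer: 720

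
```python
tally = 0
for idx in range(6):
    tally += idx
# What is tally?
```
Trace:
  tally=0
  tally=0, idx=0
  tally=1, idx=1
  tally=3, idx=2
  tally=6, idx=3
  tally=10, idx=4
  tally=15, idx=5

Final answer: 15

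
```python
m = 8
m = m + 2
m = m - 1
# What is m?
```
Trace:
  m=8
  m=10
  m=9

Final answer: 9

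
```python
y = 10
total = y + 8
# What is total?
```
Trace:
  y=10
  y=10, total=18

Final answer: 18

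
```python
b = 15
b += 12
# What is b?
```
Trace:
  b=15
  b=27

Final answer: 27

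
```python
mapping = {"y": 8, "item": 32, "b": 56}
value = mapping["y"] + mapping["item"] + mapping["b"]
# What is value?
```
Trace:
  mapping={'y': 8, 'item': 32, 'b': 56}
  mapping={'y': 8, 'item': 32, 'b': 56}, value=96

Final answer: 96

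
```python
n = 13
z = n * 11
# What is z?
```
Trace:
  n=13
  n=13, z=143

Final answer: 143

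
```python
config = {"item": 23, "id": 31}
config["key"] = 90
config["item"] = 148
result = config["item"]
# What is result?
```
Trace:
  config={'item': 23, 'id': 31}
  config={'item': 23, 'id': 31, 'key': 90}
  config={'item': 148, 'id': 31, 'key': 90}
  config={'item': 148, 'id': 31, 'key': 90}, result=148

Final answer: 148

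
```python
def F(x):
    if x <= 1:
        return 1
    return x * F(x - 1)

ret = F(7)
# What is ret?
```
Call trace:
F(x=7)
  F(x=6)
    F(x=5)
      F(x=4)
        F(x=3)
          F(x=2)
            F(x=1)
            -> return 1
          -> return 2
        -> return 6
      -> return 24
    -> return 120
  -> return 720
-> return 5040

Final answer: 5040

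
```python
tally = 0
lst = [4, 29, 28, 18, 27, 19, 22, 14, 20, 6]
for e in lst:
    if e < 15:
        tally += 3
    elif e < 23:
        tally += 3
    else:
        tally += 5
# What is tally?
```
Trace:
  tally=0
  tally=3, e=4
  tally=8, e=29
  tally=13, e=28
  tally=16, e=18
  tally=21, e=27
  tally=24, e=19
  tally=27, e=22
  tally=30, e=14
  tally=33, e=20
  tally=36, e=6

Final answer: 36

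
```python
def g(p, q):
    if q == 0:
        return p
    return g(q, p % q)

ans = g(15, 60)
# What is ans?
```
Call trace:
g(p=15, q=60)
  g(p=60, q=15)
    g(p=15, q=0)
    -> return 15
  -> return 15
-> return 15

Final answer: 15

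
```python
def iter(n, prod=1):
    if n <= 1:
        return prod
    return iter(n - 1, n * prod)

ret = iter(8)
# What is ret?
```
Call trace:
iter(n=8, prod=1)
  iter(n=7, prod=8)
    iter(n=6, prod=56)
      iter(n=5, prod=336)
        iter(n=4, prod=1680)
          iter(n=3, prod=6720)
            iter(n=2, prod=20160)
              iter(n=1, prod=40320)
              -> return 40320
            -> return 40320
          -> return 40320
        -> return 40320
      -> return 40320
    -> return 40320
  -> return 40320
-> return 40320

Final answer: 40320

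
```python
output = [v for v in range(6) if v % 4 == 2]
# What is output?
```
Trace:
  v=0
  v=1
  v=2
  v=3
  v=4
  v=5
  output=[2]

Final answer: [2]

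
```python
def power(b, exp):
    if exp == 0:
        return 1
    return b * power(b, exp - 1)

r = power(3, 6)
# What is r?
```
Call trace:
power(b=3, exp=6)
  power(b=3, exp=5)
    power(b=3, exp=4)
      power(b=3, exp=3)
        power(b=3, exp=2)
          power(b=3, exp=1)
            power(b=3, exp=0)
            -> return 1
          -> return 3
        -> return 9
      -> return 27
    -> return 81
  -> return 243
-> return 729

Final answer: 729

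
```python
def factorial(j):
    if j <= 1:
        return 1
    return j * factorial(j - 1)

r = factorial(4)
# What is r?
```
Call trace:
factorial(j=4)
  factorial(j=3)
    factorial(j=2)
      factorial(j=1)
      -> return 1
    -> return 2
  -> return 6
-> return 24

Final answer: 24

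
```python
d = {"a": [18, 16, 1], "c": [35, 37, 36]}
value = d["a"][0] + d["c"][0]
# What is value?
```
Trace:
  d={'a': [18, 16, 1], 'c': [35, 37, 36]}
  d={'a': [18, 16, 1], 'c': [35, 37, 36]}, value=53

Final answer: 53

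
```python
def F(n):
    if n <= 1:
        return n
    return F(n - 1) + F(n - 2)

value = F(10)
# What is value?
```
Call trace (a repeated sub-call is expanded the first time; later identical calls just restate its return value):
F(n=10)
  F(n=9)
    F(n=8)
      F(n=7)
        F(n=6)
          F(n=5)
            F(n=4)
              F(n=3)
                F(n=2)
                  F(n=1)
                  -> return 1
                  F(n=0)
                  -> return 0
                -> return 1
                F(n=1)
                -> return 1
              -> return 2
              F(n=2) -> return 1  (same call as traced above)
            -> return 3
            F(n=3) -> return 2  (same call as traced above)
          -> return 5
          F(n=4) -> return 3  (same call as traced above)
        -> return 8
        F(n=5) -> return 5  (same call as traced above)
      -> return 13
      F(n=6) -> return 8  (same call as traced above)
    -> return 21
    F(n=7) -> return 13  (same call as traced above)
  -> return 34
  F(n=8) -> return 21  (same call as traced above)
-> return 55

Final answer: 55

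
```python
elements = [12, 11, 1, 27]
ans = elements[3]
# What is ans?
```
Trace:
  elements=[12, 11, 1, 27]
  elements=[12, 11, 1, 27], ans=27

Final answer: 27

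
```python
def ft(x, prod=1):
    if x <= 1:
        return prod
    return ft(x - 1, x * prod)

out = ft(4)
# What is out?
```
Call trace:
ft(x=4, prod=1)
  ft(x=3, prod=4)
    ft(x=2, prod=12)
      ft(x=1, prod=24)
      -> return 24
    -> return 24
  -> return 24
-> return 24

Final answer: 24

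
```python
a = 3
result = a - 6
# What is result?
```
Trace:
  a=3
  a=3, result=-3

Final answer: -3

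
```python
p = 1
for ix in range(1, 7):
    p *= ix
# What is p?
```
Trace:
  p=1
  p=1, ix=1
  p=2, ix=2
  p=6, ix=3
  p=24, ix=4
  p=120, ix=5
  p=720, ix=6

Final answer: 720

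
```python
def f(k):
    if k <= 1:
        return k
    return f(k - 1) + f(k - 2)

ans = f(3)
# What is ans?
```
Call trace:
f(k=3)
  f(k=2)
    f(k=1)
    -> return 1
    f(k=0)
    -> return 0
  -> return 1
  f(k=1)
  -> return 1
-> return 2

Final answer: 2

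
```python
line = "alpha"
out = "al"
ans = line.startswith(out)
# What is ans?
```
Trace:
  line='alpha'
  line='alpha', out='al'
  line='alpha', out='al', ans=True

Final answer: True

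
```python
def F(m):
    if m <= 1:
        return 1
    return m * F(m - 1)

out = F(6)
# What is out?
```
Call trace:
F(m=6)
  F(m=5)
    F(m=4)
      F(m=3)
        F(m=2)
          F(m=1)
          -> return 1
        -> return 2
      -> return 6
    -> return 24
  -> return 120
-> return 720

Final answer: 720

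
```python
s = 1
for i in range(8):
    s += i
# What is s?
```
Trace:
  s=1
  s=1, i=0
  s=2, i=1
  s=4, i=2
  s=7, i=3
  s=11, i=4
  s=16, i=5
  s=22, i=6
  s=29, i=7

Final answer: 29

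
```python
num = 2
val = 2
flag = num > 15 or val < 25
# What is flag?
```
Trace:
  num=2
  num=2, val=2
  num=2, val=2, flag=True

Final answer: True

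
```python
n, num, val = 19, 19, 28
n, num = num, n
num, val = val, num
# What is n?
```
Trace:
  n=19, num=19, val=28
  n=19, num=19, val=28
  n=19, num=28, val=19

Final answer: 19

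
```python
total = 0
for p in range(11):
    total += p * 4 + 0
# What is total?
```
Trace:
  total=0
  total=0, p=0
  total=4, p=1
  total=12, p=2
  total=24, p=3
  total=40, p=4
  total=60, p=5
  total=84, p=6
  total=112, p=7
  total=144, p=8
  total=180, p=9
  total=220, p=10

Final answer: 220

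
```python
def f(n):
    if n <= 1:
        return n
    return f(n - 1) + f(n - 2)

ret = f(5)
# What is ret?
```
Call trace (a repeated sub-call is expanded the first time; later identical calls just restate its return value):
f(n=5)
  f(n=4)
    f(n=3)
      f(n=2)
        f(n=1)
        -> return 1
        f(n=0)
        -> return 0
      -> return 1
      f(n=1)
      -> return 1
    -> return 2
    f(n=2) -> return 1  (same call as traced above)
  -> return 3
  f(n=3) -> return 2  (same call as traced above)
-> return 5

Final answer: 5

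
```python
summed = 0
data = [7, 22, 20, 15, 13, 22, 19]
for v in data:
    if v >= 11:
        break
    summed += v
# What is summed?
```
Trace:
  summed=0
  summed=7, v=7
  summed=7, v=22

Final answer: 7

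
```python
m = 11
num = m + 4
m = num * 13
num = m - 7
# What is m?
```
Trace:
  m=11
  m=11, num=15
  m=195, num=15
  m=195, num=188

Final answer: 195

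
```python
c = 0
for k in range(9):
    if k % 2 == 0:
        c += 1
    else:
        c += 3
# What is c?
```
Trace:
  c=0
  c=1, k=0
  c=4, k=1
  c=5, k=2
  c=8, k=3
  c=9, k=4
  c=12, k=5
  c=13, k=6
  c=16, k=7
  c=17, k=8

Final answer: 17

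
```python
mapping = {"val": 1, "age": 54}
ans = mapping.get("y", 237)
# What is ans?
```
Trace:
  mapping={'val': 1, 'age': 54}
  mapping={'val': 1, 'age': 54}, ans=237

Final answer: 237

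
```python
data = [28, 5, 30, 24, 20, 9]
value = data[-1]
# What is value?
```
Trace:
  data=[28, 5, 30, 24, 20, 9]
  data=[28, 5, 30, 24, 20, 9], value=9

Final answer: 9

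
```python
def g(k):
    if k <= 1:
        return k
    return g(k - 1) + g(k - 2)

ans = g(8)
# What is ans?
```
Call trace (a repeated sub-call is expanded the first time; later identical calls just restate its return value):
g(k=8)
  g(k=7)
    g(k=6)
      g(k=5)
        g(k=4)
          g(k=3)
            g(k=2)
              g(k=1)
              -> return 1
              g(k=0)
              -> return 0
            -> return 1
            g(k=1)
            -> return 1
          -> return 2
          g(k=2) -> return 1  (same call as traced above)
        -> return 3
        g(k=3) -> return 2  (same call as traced above)
      -> return 5
      g(k=4) -> return 3  (same call as traced above)
    -> return 8
    g(k=5) -> return 5  (same call as traced above)
  -> return 13
  g(k=6) -> return 8  (same call as traced above)
-> return 21

Final answer: 21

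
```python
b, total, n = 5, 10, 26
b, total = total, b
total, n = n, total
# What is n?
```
Trace:
  b=5, total=10, n=26
  b=10, total=5, n=26
  b=10, total=26, n=5

Final answer: 5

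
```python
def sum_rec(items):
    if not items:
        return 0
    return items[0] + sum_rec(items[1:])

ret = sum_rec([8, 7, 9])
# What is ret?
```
Call trace:
sum_rec(items=[8, 7, 9])
  sum_rec(items=[7, 9])
    sum_rec(items=[9])
      sum_rec(items=[])
      -> return 0
    -> return 9
  -> return 16
-> return 24

Final answer: 24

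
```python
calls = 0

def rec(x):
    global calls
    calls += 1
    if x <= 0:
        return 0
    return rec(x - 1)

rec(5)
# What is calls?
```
Call trace:
rec(x=5)
  rec(x=4)
    rec(x=3)
      rec(x=2)
        rec(x=1)
          rec(x=0)
          -> return 0
        -> return 0
      -> return 0
    -> return 0
  -> return 0
-> return 0

calls is incremented once per call. rec is entered once for each x = 5, 4, 3, 2, 1, 0 (the x <= 0 call returns without recursing), i.e. 5 + 1 calls.
calls = 6

Final answer: 6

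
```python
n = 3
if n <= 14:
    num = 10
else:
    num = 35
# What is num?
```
Trace:
  n=3
  n=3, num=10

Final answer: 10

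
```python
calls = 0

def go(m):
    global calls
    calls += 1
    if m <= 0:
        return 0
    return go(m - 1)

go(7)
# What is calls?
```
Call trace:
go(m=7)
  go(m=6)
    go(m=5)
      go(m=4)
        go(m=3)
          go(m=2)
            go(m=1)
              go(m=0)
              -> return 0
            -> return 0
          -> return 0
        -> return 0
      -> return 0
    -> return 0
  -> return 0
-> return 0

calls is incremented once per call. go is entered once for each m = 7, 6, 5, 4, 3, 2, 1, 0 (the m <= 0 call returns without recursing), i.e. 7 + 1 calls.
calls = 8

Final answer: 8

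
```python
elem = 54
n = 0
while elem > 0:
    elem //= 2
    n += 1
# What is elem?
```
Trace:
  elem=54
  elem=54, n=0
  elem=27, n=1
  elem=13, n=2
  elem=6, n=3
  elem=3, n=4
  elem=1, n=5
  elem=0, n=6

Final answer: 0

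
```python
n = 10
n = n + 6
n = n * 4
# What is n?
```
Trace:
  n=10
  n=16
  n=64

Final answer: 64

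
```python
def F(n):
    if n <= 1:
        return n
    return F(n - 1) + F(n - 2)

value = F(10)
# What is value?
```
Call trace (a repeated sub-call is expanded the first time; later identical calls just restate its return value):
F(n=10)
  F(n=9)
    F(n=8)
      F(n=7)
        F(n=6)
          F(n=5)
            F(n=4)
              F(n=3)
                F(n=2)
                  F(n=1)
                  -> return 1
                  F(n=0)
                  -> return 0
                -> return 1
                F(n=1)
                -> return 1
              -> return 2
              F(n=2) -> return 1  (same call as traced above)
            -> return 3
            F(n=3) -> return 2  (same call as traced above)
          -> return 5
          F(n=4) -> return 3  (same call as traced above)
        -> return 8
        F(n=5) -> return 5  (same call as traced above)
      -> return 13
      F(n=6) -> return 8  (same call as traced above)
    -> return 21
    F(n=7) -> return 13  (same call as traced above)
  -> return 34
  F(n=8) -> return 21  (same call as traced above)
-> return 55

Final answer: 55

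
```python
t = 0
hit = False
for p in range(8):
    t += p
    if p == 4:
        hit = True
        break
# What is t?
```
Trace:
  t=0
  t=0, hit=False
  t=0, hit=False, p=0
  t=1, hit=False, p=1
  t=3, hit=False, p=2
  t=6, hit=False, p=3
  t=10, hit=True, p=4

Final answer: 10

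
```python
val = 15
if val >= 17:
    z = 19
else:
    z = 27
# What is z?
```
Trace:
  val=15
  val=15, z=27

Final answer: 27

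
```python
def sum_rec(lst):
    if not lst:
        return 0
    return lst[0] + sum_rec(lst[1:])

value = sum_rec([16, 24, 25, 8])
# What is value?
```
Call trace:
sum_rec(lst=[16, 24, 25, 8])
  sum_rec(lst=[24, 25, 8])
    sum_rec(lst=[25, 8])
      sum_rec(lst=[8])
        sum_rec(lst=[])
        -> return 0
      -> return 8
    -> return 33
  -> return 57
-> return 73

Final answer: 73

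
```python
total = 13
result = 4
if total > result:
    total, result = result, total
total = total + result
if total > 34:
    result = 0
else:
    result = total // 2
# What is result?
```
Trace:
  total=13
  total=13, result=4
  total=4, result=13
  total=17, result=13
  total=17, result=8

Final answer: 8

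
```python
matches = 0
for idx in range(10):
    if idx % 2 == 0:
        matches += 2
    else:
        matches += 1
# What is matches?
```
Trace:
  matches=0
  matches=2, idx=0
  matches=3, idx=1
  matches=5, idx=2
  matches=6, idx=3
  matches=8, idx=4
  matches=9, idx=5
  matches=11, idx=6
  matches=12, idx=7
  matches=14, idx=8
  matches=15, idx=9

Final answer: 15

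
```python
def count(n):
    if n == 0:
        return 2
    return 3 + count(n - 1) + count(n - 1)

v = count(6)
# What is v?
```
Call trace (a repeated sub-call is expanded the first time; later identical calls just restate its return value):
count(n=6)
  count(n=5)
    count(n=4)
      count(n=3)
        count(n=2)
          count(n=1)
            count(n=0)
            -> return 2
            count(n=0)
            -> return 2
          -> return 7
          count(n=1) -> return 7  (same call as traced above)
        -> return 17
        count(n=2) -> return 17  (same call as traced above)
      -> return 37
      count(n=3) -> return 37  (same call as traced above)
    -> return 77
    count(n=4) -> return 77  (same call as traced above)
  -> return 157
  count(n=5) -> return 157  (same call as traced above)
-> return 317

Final answer: 317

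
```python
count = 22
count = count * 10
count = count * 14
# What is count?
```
Trace:
  count=22
  count=220
  count=3080

Final answer: 3080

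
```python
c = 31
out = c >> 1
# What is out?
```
Trace:
  c=31
  c=31, out=15

Final answer: 15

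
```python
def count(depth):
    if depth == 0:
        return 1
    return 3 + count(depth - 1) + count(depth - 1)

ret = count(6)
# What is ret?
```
Call trace (a repeated sub-call is expanded the first time; later identical calls just restate its return value):
count(depth=6)
  count(depth=5)
    count(depth=4)
      count(depth=3)
        count(depth=2)
          count(depth=1)
            count(depth=0)
            -> return 1
            count(depth=0)
            -> return 1
          -> return 5
          count(depth=1) -> return 5  (same call as traced above)
        -> return 13
        count(depth=2) -> return 13  (same call as traced above)
      -> return 29
      count(depth=3) -> return 29  (same call as traced above)
    -> return 61
    count(depth=4) -> return 61  (same call as traced above)
  -> return 125
  count(depth=5) -> return 125  (same call as traced above)
-> return 253

Final answer: 253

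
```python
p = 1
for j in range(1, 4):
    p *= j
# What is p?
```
Trace:
  p=1
  p=1, j=1
  p=2, j=2
  p=6, j=3

Final answer: 6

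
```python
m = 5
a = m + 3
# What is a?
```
Trace:
  m=5
  m=5, a=8

Final answer: 8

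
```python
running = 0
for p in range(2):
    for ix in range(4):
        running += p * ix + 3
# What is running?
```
Trace:
  running=0
  running=3, p=0, ix=0
  running=6, p=0, ix=1
  running=9, p=0, ix=2
  running=12, p=0, ix=3
  running=15, p=1, ix=0
  running=19, p=1, ix=1
  running=24, p=1, ix=2
  running=30, p=1, ix=3

Final answer: 30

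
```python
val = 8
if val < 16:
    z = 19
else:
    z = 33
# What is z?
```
Trace:
  val=8
  val=8, z=19

Final answer: 19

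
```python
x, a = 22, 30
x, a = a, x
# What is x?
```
Trace:
  x=22, a=30
  x=30, a=22

Final answer: 30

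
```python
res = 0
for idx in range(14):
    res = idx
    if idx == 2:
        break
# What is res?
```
Trace:
  res=0
  res=0, idx=0
  res=1, idx=1
  res=2, idx=2

Final answer: 2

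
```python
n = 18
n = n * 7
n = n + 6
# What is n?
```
Trace:
  n=18
  n=126
  n=132

Final answer: 132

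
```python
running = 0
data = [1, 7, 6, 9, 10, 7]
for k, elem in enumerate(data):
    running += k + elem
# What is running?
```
Trace:
  running=0
  running=1, k=0, elem=1
  running=9, k=1, elem=7
  running=17, k=2, elem=6
  running=29, k=3, elem=9
  running=43, k=4, elem=10
  running=55, k=5, elem=7

Final answer: 55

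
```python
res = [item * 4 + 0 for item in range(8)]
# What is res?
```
Trace:
  item=0
  item=1
  item=2
  item=3
  item=4
  item=5
  item=6
  item=7
  res=[0, 4, 8, 12, 16, 20, 24, 28]

Final answer: [0, 4, 8, 12, 16, 20, 24, 28]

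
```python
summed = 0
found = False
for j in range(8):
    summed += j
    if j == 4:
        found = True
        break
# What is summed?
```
Trace:
  summed=0
  summed=0, found=False
  summed=0, found=False, j=0
  summed=1, found=False, j=1
  summed=3, found=False, j=2
  summed=6, found=False, j=3
  summed=10, found=True, j=4

Final answer: 10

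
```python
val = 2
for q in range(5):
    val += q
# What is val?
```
Trace:
  val=2
  val=2, q=0
  val=3, q=1
  val=5, q=2
  val=8, q=3
  val=12, q=4

Final answer: 12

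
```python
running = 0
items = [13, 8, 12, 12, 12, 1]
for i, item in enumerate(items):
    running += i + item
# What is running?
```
Trace:
  running=0
  running=13, i=0, item=13
  running=22, i=1, item=8
  running=36, i=2, item=12
  running=51, i=3, item=12
  running=67, i=4, item=12
  running=73, i=5, item=1

Final answer: 73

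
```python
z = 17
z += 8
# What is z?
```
Trace:
  z=17
  z=25

Final answer: 25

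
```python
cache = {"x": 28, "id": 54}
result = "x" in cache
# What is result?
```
Trace:
  cache={'x': 28, 'id': 54}
  cache={'x': 28, 'id': 54}, result=True

Final answer: True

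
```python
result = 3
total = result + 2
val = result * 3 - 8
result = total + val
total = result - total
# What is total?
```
Trace:
  result=3
  result=3, total=5
  result=3, total=5, val=1
  result=6, total=5, val=1
  result=6, total=1, val=1

Final answer: 1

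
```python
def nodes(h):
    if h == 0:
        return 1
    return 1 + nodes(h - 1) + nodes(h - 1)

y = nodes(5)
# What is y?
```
Call trace (a repeated sub-call is expanded the first time; later identical calls just restate its return value):
nodes(h=5)
  nodes(h=4)
    nodes(h=3)
      nodes(h=2)
        nodes(h=1)
          nodes(h=0)
          -> return 1
          nodes(h=0)
          -> return 1
        -> return 3
        nodes(h=1) -> return 3  (same call as traced above)
      -> return 7
      nodes(h=2) -> return 7  (same call as traced above)
    -> return 15
    nodes(h=3) -> return 15  (same call as traced above)
  -> return 31
  nodes(h=4) -> return 31  (same call as traced above)
-> return 63

Final answer: 63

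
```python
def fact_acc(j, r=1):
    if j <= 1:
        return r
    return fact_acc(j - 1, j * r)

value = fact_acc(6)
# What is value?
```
Call trace:
fact_acc(j=6, r=1)
  fact_acc(j=5, r=6)
    fact_acc(j=4, r=30)
      fact_acc(j=3, r=120)
        fact_acc(j=2, r=360)
          fact_acc(j=1, r=720)
          -> return 720
        -> return 720
      -> return 720
    -> return 720
  -> return 720
-> return 720

Final answer: 720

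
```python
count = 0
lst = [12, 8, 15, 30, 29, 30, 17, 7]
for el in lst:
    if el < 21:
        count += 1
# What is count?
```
Trace:
  count=0
  count=1, el=12
  count=2, el=8
  count=3, el=15
  count=3, el=30
  count=3, el=29
  count=3, el=30
  count=4, el=17
  count=5, el=7

Final answer: 5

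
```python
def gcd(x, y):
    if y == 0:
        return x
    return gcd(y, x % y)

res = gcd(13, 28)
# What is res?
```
Call trace:
gcd(x=13, y=28)
  gcd(x=28, y=13)
    gcd(x=13, y=2)
      gcd(x=2, y=1)
        gcd(x=1, y=0)
        -> return 1
      -> return 1
    -> return 1
  -> return 1
-> return 1

Final answer: 1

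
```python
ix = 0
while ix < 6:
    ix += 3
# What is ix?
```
Trace:
  ix=0
  ix=3
  ix=6

Final answer: 6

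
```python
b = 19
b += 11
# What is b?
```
Trace:
  b=19
  b=30

Final answer: 30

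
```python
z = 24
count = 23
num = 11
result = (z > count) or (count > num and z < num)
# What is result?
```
Trace:
  z=24
  z=24, count=23
  z=24, count=23, num=11
  z=24, count=23, num=11, result=True

Final answer: True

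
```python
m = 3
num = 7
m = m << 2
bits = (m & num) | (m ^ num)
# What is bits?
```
Trace:
  m=3
  m=3, num=7
  m=12, num=7
  m=12, num=7, bits=15

Final answer: 15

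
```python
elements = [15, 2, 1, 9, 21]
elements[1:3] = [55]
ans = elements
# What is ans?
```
Trace:
  elements=[15, 2, 1, 9, 21]
  elements=[15, 55, 9, 21]
  elements=[15, 55, 9, 21], ans=[15, 55, 9, 21]

Final answer: [15, 55, 9, 21]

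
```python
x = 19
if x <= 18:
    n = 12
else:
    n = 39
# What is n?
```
Trace:
  x=19
  x=19, n=39

Final answer: 39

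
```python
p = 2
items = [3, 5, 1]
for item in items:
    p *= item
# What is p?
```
Trace:
  p=2
  p=6, item=3
  p=30, item=5
  p=30, item=1

Final answer: 30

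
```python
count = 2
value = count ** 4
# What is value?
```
Trace:
  count=2
  count=2, value=16

Final answer: 16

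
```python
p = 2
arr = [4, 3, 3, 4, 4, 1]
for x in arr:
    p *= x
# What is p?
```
Trace:
  p=2
  p=8, x=4
  p=24, x=3
  p=72, x=3
  p=288, x=4
  p=1152, x=4
  p=1152, x=1

Final answer: 1152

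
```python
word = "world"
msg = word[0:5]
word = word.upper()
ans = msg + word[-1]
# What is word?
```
Trace:
  word='world'
  word='world', msg='world'
  word='WORLD', msg='world'
  word='WORLD', msg='world', ans='worldD'

Final answer: 'WORLD'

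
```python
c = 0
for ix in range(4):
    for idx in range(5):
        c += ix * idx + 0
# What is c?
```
Trace:
  c=0
  c=0, ix=0, idx=0
  c=0, ix=0, idx=1
  c=0, ix=0, idx=2
  c=0, ix=0, idx=3
  c=0, ix=0, idx=4
  c=0, ix=1, idx=0
  c=1, ix=1, idx=1
  c=3, ix=1, idx=2
  c=6, ix=1, idx=3
  c=10, ix=1, idx=4
  c=10, ix=2, idx=0
  c=12, ix=2, idx=1
  c=16, ix=2, idx=2
  c=22, ix=2, idx=3
  c=30, ix=2, idx=4
  c=30, ix=3, idx=0
  c=33, ix=3, idx=1
  c=39, ix=3, idx=2
  c=48, ix=3, idx=3
  c=60, ix=3, idx=4

Final answer: 60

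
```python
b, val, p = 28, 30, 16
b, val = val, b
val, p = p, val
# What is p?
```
Trace:
  b=28, val=30, p=16
  b=30, val=28, p=16
  b=30, val=16, p=28

Final answer: 28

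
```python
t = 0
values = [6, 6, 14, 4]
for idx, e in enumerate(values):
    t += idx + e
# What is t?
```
Trace:
  t=0
  t=6, idx=0, e=6
  t=13, idx=1, e=6
  t=29, idx=2, e=14
  t=36, idx=3, e=4

Final answer: 36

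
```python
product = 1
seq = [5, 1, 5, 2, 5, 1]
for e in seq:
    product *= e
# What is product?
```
Trace:
  product=1
  product=5, e=5
  product=5, e=1
  product=25, e=5
  product=50, e=2
  product=250, e=5
  product=250, e=1

Final answer: 250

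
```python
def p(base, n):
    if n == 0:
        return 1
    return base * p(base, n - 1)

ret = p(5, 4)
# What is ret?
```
Call trace:
p(base=5, n=4)
  p(base=5, n=3)
    p(base=5, n=2)
      p(base=5, n=1)
        p(base=5, n=0)
        -> return 1
      -> return 5
    -> return 25
  -> return 125
-> return 625

Final answer: 625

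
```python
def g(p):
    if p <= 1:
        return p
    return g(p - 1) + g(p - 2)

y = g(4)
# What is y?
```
Call trace (a repeated sub-call is expanded the first time; later identical calls just restate its return value):
g(p=4)
  g(p=3)
    g(p=2)
      g(p=1)
      -> return 1
      g(p=0)
      -> return 0
    -> return 1
    g(p=1)
    -> return 1
  -> return 2
  g(p=2) -> return 1  (same call as traced above)
-> return 3

Final answer: 3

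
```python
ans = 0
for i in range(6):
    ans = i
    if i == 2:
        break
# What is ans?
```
Trace:
  ans=0
  ans=0, i=0
  ans=1, i=1
  ans=2, i=2

Final answer: 2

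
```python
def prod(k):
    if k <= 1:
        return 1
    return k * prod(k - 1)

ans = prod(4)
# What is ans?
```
Call trace:
prod(k=4)
  prod(k=3)
    prod(k=2)
      prod(k=1)
      -> return 1
    -> return 2
  -> return 6
-> return 24

Final answer: 24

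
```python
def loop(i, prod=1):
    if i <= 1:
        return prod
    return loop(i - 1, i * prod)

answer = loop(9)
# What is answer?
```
Call trace:
loop(i=9, prod=1)
  loop(i=8, prod=9)
    loop(i=7, prod=72)
      loop(i=6, prod=504)
        loop(i=5, prod=3024)
          loop(i=4, prod=15120)
            loop(i=3, prod=60480)
              loop(i=2, prod=181440)
                loop(i=1, prod=362880)
                -> return 362880
              -> return 362880
            -> return 362880
          -> return 362880
        -> return 362880
      -> return 362880
    -> return 362880
  -> return 362880
-> return 362880

Final answer: 362880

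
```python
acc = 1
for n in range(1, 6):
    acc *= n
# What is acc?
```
Trace:
  acc=1
  acc=1, n=1
  acc=2, n=2
  acc=6, n=3
  acc=24, n=4
  acc=120, n=5

Final answer: 120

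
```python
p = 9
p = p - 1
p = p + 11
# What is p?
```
Trace:
  p=9
  p=8
  p=19

Final answer: 19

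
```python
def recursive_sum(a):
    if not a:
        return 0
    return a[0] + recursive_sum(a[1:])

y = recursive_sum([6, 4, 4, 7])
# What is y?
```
Call trace:
recursive_sum(a=[6, 4, 4, 7])
  recursive_sum(a=[4, 4, 7])
    recursive_sum(a=[4, 7])
      recursive_sum(a=[7])
        recursive_sum(a=[])
        -> return 0
      -> return 7
    -> return 11
  -> return 15
-> return 21

Final answer: 21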